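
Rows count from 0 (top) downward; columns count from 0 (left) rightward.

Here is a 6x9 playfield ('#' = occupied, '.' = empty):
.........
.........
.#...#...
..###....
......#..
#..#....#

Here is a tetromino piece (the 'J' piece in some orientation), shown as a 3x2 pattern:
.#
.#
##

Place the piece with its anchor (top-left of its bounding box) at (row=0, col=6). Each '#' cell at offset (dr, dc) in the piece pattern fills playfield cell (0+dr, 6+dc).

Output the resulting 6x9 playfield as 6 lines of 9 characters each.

Answer: .......#.
.......#.
.#...###.
..###....
......#..
#..#....#

Derivation:
Fill (0+0,6+1) = (0,7)
Fill (0+1,6+1) = (1,7)
Fill (0+2,6+0) = (2,6)
Fill (0+2,6+1) = (2,7)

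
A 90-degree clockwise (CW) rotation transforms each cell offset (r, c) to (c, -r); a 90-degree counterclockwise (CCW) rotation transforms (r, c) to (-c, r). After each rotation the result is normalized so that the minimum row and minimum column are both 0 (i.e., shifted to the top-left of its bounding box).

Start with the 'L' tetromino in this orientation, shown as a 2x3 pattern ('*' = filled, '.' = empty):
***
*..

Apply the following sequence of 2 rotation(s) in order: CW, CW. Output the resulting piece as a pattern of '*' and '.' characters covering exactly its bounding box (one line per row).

Start:
***
*..
After rotation 1 (CW):
**
.*
.*
After rotation 2 (CW):
..*
***

Answer: ..*
***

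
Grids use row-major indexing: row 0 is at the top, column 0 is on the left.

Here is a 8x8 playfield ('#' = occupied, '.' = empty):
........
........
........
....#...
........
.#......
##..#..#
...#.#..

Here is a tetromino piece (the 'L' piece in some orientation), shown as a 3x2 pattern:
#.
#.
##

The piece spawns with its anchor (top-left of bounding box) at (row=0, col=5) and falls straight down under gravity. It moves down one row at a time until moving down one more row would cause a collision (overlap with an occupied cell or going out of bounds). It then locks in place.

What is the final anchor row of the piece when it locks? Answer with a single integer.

Spawn at (row=0, col=5). Try each row:
  row 0: fits
  row 1: fits
  row 2: fits
  row 3: fits
  row 4: fits
  row 5: blocked -> lock at row 4

Answer: 4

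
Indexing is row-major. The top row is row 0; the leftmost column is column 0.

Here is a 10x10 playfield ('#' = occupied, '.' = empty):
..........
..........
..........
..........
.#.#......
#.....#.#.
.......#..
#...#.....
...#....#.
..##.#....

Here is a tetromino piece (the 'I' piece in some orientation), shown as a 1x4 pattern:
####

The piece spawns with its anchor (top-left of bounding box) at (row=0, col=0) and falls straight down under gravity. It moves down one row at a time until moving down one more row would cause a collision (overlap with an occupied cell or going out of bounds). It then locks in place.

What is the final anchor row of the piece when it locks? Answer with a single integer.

Spawn at (row=0, col=0). Try each row:
  row 0: fits
  row 1: fits
  row 2: fits
  row 3: fits
  row 4: blocked -> lock at row 3

Answer: 3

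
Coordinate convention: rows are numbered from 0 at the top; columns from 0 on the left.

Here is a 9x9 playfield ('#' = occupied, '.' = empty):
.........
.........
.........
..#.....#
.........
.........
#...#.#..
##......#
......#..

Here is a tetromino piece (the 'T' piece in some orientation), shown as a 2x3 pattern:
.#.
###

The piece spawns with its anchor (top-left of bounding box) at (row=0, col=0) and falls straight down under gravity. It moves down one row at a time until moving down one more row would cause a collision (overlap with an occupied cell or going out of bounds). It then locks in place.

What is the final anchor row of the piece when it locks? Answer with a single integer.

Spawn at (row=0, col=0). Try each row:
  row 0: fits
  row 1: fits
  row 2: blocked -> lock at row 1

Answer: 1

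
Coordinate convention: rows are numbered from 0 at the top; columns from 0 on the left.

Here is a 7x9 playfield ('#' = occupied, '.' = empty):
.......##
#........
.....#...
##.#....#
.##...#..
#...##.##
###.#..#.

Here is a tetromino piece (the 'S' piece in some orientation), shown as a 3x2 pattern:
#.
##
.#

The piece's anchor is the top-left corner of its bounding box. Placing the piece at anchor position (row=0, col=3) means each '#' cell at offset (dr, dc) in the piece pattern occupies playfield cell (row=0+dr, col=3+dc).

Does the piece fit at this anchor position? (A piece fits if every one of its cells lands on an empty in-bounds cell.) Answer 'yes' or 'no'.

Check each piece cell at anchor (0, 3):
  offset (0,0) -> (0,3): empty -> OK
  offset (1,0) -> (1,3): empty -> OK
  offset (1,1) -> (1,4): empty -> OK
  offset (2,1) -> (2,4): empty -> OK
All cells valid: yes

Answer: yes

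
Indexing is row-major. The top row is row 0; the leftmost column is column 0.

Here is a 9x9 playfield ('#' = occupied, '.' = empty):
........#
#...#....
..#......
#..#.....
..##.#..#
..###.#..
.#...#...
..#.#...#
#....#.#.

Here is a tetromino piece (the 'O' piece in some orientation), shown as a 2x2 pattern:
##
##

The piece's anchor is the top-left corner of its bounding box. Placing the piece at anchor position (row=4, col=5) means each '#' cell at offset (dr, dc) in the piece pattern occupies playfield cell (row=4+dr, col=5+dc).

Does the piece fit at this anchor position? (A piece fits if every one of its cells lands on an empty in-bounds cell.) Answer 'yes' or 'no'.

Check each piece cell at anchor (4, 5):
  offset (0,0) -> (4,5): occupied ('#') -> FAIL
  offset (0,1) -> (4,6): empty -> OK
  offset (1,0) -> (5,5): empty -> OK
  offset (1,1) -> (5,6): occupied ('#') -> FAIL
All cells valid: no

Answer: no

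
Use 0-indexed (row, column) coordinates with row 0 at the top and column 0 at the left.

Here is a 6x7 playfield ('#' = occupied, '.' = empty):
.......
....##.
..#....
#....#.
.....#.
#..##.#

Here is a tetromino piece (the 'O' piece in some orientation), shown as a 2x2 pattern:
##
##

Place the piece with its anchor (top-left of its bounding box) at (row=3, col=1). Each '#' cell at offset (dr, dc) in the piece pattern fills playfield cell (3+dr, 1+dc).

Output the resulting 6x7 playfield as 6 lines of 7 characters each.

Fill (3+0,1+0) = (3,1)
Fill (3+0,1+1) = (3,2)
Fill (3+1,1+0) = (4,1)
Fill (3+1,1+1) = (4,2)

Answer: .......
....##.
..#....
###..#.
.##..#.
#..##.#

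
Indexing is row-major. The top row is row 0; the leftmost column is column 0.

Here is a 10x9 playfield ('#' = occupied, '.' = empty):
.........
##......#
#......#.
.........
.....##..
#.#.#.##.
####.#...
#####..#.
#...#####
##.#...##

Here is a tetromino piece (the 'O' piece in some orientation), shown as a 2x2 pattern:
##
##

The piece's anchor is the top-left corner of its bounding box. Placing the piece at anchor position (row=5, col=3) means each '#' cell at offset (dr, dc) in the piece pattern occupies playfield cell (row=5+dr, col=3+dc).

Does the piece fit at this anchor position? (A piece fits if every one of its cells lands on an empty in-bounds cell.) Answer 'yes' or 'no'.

Answer: no

Derivation:
Check each piece cell at anchor (5, 3):
  offset (0,0) -> (5,3): empty -> OK
  offset (0,1) -> (5,4): occupied ('#') -> FAIL
  offset (1,0) -> (6,3): occupied ('#') -> FAIL
  offset (1,1) -> (6,4): empty -> OK
All cells valid: no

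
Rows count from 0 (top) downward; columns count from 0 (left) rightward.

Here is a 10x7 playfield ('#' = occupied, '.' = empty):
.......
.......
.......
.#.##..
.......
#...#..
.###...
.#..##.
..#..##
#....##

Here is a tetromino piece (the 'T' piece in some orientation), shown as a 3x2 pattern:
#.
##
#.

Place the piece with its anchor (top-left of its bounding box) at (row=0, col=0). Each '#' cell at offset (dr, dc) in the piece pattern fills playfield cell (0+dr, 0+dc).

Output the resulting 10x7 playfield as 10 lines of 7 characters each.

Fill (0+0,0+0) = (0,0)
Fill (0+1,0+0) = (1,0)
Fill (0+1,0+1) = (1,1)
Fill (0+2,0+0) = (2,0)

Answer: #......
##.....
#......
.#.##..
.......
#...#..
.###...
.#..##.
..#..##
#....##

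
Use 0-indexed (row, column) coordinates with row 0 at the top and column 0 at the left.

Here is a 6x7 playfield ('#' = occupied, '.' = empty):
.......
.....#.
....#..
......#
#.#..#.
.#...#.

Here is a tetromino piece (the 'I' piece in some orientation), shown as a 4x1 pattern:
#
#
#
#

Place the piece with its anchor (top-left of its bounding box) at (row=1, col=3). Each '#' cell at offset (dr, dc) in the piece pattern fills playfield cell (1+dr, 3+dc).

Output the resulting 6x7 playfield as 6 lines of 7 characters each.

Answer: .......
...#.#.
...##..
...#..#
#.##.#.
.#...#.

Derivation:
Fill (1+0,3+0) = (1,3)
Fill (1+1,3+0) = (2,3)
Fill (1+2,3+0) = (3,3)
Fill (1+3,3+0) = (4,3)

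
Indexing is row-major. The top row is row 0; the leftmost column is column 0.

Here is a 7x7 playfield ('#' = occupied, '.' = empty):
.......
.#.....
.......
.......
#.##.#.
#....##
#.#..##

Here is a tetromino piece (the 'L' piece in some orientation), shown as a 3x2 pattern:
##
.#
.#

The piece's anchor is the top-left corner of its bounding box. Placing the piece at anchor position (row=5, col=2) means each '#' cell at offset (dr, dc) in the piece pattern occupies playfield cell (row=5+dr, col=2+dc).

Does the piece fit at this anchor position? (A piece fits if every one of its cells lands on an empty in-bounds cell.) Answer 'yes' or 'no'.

Answer: no

Derivation:
Check each piece cell at anchor (5, 2):
  offset (0,0) -> (5,2): empty -> OK
  offset (0,1) -> (5,3): empty -> OK
  offset (1,1) -> (6,3): empty -> OK
  offset (2,1) -> (7,3): out of bounds -> FAIL
All cells valid: no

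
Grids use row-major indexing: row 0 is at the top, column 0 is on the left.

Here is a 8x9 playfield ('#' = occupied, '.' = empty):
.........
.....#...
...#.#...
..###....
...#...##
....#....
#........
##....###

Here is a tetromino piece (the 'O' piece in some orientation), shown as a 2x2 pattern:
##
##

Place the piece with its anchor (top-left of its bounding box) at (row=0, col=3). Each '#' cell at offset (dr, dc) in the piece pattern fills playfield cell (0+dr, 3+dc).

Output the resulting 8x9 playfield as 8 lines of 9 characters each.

Answer: ...##....
...###...
...#.#...
..###....
...#...##
....#....
#........
##....###

Derivation:
Fill (0+0,3+0) = (0,3)
Fill (0+0,3+1) = (0,4)
Fill (0+1,3+0) = (1,3)
Fill (0+1,3+1) = (1,4)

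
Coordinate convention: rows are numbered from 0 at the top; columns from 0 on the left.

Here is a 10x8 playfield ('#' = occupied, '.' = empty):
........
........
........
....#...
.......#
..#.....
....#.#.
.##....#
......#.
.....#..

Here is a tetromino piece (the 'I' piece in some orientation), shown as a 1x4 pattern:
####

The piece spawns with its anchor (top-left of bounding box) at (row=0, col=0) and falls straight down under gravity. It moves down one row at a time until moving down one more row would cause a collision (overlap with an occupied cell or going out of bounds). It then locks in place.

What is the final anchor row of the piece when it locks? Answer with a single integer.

Answer: 4

Derivation:
Spawn at (row=0, col=0). Try each row:
  row 0: fits
  row 1: fits
  row 2: fits
  row 3: fits
  row 4: fits
  row 5: blocked -> lock at row 4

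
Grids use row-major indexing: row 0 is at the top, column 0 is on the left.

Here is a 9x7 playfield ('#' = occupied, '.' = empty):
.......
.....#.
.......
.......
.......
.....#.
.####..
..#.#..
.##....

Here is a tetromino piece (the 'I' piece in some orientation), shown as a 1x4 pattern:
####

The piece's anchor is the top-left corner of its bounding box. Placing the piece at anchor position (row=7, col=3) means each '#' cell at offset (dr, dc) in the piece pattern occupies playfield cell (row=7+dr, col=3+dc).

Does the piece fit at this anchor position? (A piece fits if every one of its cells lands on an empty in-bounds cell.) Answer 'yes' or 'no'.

Check each piece cell at anchor (7, 3):
  offset (0,0) -> (7,3): empty -> OK
  offset (0,1) -> (7,4): occupied ('#') -> FAIL
  offset (0,2) -> (7,5): empty -> OK
  offset (0,3) -> (7,6): empty -> OK
All cells valid: no

Answer: no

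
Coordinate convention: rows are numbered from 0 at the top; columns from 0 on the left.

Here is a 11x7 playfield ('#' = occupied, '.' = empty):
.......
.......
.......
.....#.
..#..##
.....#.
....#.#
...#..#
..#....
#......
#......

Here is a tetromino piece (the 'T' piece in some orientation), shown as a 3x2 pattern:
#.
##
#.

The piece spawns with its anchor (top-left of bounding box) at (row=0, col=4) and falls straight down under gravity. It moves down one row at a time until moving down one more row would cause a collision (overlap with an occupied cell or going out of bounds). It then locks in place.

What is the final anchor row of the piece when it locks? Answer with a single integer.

Answer: 1

Derivation:
Spawn at (row=0, col=4). Try each row:
  row 0: fits
  row 1: fits
  row 2: blocked -> lock at row 1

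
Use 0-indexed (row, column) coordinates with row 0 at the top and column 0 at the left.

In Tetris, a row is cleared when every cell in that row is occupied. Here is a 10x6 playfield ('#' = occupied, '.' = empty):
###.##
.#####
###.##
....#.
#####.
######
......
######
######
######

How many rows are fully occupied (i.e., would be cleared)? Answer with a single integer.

Check each row:
  row 0: 1 empty cell -> not full
  row 1: 1 empty cell -> not full
  row 2: 1 empty cell -> not full
  row 3: 5 empty cells -> not full
  row 4: 1 empty cell -> not full
  row 5: 0 empty cells -> FULL (clear)
  row 6: 6 empty cells -> not full
  row 7: 0 empty cells -> FULL (clear)
  row 8: 0 empty cells -> FULL (clear)
  row 9: 0 empty cells -> FULL (clear)
Total rows cleared: 4

Answer: 4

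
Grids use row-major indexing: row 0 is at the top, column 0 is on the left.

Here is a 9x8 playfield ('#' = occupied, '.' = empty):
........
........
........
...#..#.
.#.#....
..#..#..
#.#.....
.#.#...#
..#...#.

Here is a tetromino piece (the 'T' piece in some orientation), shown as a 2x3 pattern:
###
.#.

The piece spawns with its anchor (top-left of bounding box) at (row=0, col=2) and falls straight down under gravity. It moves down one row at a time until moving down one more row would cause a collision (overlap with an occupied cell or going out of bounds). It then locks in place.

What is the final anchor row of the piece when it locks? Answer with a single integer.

Spawn at (row=0, col=2). Try each row:
  row 0: fits
  row 1: fits
  row 2: blocked -> lock at row 1

Answer: 1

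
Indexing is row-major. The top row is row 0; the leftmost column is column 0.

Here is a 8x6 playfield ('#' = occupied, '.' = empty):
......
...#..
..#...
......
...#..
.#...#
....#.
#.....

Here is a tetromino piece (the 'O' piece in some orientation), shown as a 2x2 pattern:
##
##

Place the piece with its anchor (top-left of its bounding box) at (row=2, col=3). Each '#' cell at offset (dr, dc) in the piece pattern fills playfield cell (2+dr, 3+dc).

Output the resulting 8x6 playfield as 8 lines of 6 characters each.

Fill (2+0,3+0) = (2,3)
Fill (2+0,3+1) = (2,4)
Fill (2+1,3+0) = (3,3)
Fill (2+1,3+1) = (3,4)

Answer: ......
...#..
..###.
...##.
...#..
.#...#
....#.
#.....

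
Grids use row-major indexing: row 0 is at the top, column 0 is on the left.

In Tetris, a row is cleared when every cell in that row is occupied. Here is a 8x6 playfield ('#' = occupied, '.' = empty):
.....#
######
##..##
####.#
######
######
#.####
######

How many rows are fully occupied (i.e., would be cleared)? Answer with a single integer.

Check each row:
  row 0: 5 empty cells -> not full
  row 1: 0 empty cells -> FULL (clear)
  row 2: 2 empty cells -> not full
  row 3: 1 empty cell -> not full
  row 4: 0 empty cells -> FULL (clear)
  row 5: 0 empty cells -> FULL (clear)
  row 6: 1 empty cell -> not full
  row 7: 0 empty cells -> FULL (clear)
Total rows cleared: 4

Answer: 4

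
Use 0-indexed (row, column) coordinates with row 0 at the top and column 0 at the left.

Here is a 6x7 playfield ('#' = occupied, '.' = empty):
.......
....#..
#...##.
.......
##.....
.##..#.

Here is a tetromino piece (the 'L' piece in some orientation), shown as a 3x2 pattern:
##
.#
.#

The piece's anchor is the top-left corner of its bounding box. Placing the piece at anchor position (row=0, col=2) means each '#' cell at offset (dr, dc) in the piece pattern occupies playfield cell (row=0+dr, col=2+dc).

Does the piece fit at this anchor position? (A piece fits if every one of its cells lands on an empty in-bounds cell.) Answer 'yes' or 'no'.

Check each piece cell at anchor (0, 2):
  offset (0,0) -> (0,2): empty -> OK
  offset (0,1) -> (0,3): empty -> OK
  offset (1,1) -> (1,3): empty -> OK
  offset (2,1) -> (2,3): empty -> OK
All cells valid: yes

Answer: yes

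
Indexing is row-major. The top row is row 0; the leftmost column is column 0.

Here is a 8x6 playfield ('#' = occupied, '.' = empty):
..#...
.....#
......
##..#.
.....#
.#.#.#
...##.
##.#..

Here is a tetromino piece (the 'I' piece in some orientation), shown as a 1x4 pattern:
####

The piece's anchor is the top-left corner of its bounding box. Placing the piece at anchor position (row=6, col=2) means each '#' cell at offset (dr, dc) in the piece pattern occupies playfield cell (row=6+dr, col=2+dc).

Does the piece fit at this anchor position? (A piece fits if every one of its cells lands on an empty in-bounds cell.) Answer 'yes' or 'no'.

Answer: no

Derivation:
Check each piece cell at anchor (6, 2):
  offset (0,0) -> (6,2): empty -> OK
  offset (0,1) -> (6,3): occupied ('#') -> FAIL
  offset (0,2) -> (6,4): occupied ('#') -> FAIL
  offset (0,3) -> (6,5): empty -> OK
All cells valid: no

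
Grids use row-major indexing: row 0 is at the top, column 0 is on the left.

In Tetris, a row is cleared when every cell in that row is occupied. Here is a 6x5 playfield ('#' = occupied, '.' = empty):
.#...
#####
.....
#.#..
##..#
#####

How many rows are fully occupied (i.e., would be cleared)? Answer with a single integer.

Check each row:
  row 0: 4 empty cells -> not full
  row 1: 0 empty cells -> FULL (clear)
  row 2: 5 empty cells -> not full
  row 3: 3 empty cells -> not full
  row 4: 2 empty cells -> not full
  row 5: 0 empty cells -> FULL (clear)
Total rows cleared: 2

Answer: 2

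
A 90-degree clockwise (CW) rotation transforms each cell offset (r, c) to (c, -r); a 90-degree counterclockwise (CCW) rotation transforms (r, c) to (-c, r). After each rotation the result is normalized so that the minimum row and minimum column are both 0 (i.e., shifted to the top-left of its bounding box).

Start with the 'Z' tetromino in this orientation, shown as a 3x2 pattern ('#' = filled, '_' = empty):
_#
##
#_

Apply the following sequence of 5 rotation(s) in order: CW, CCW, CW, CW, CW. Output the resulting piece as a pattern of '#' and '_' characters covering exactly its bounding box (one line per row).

Answer: ##_
_##

Derivation:
Start:
_#
##
#_
After rotation 1 (CW):
##_
_##
After rotation 2 (CCW):
_#
##
#_
After rotation 3 (CW):
##_
_##
After rotation 4 (CW):
_#
##
#_
After rotation 5 (CW):
##_
_##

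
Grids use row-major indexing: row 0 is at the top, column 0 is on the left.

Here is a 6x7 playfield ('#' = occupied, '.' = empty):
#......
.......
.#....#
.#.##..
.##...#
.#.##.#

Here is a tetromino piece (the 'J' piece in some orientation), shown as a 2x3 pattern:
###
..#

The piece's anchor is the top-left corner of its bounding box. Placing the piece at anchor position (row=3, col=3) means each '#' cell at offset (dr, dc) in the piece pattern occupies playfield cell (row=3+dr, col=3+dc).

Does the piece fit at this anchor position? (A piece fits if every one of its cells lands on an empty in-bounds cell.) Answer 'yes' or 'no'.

Check each piece cell at anchor (3, 3):
  offset (0,0) -> (3,3): occupied ('#') -> FAIL
  offset (0,1) -> (3,4): occupied ('#') -> FAIL
  offset (0,2) -> (3,5): empty -> OK
  offset (1,2) -> (4,5): empty -> OK
All cells valid: no

Answer: no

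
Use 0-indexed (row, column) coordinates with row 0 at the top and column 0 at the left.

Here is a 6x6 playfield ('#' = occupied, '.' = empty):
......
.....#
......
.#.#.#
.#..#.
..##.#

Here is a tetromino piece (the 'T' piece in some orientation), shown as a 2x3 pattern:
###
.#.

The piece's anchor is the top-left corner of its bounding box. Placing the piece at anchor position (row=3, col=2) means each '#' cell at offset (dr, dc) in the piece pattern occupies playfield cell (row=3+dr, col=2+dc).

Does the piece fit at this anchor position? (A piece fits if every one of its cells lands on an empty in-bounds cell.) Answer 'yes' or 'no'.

Answer: no

Derivation:
Check each piece cell at anchor (3, 2):
  offset (0,0) -> (3,2): empty -> OK
  offset (0,1) -> (3,3): occupied ('#') -> FAIL
  offset (0,2) -> (3,4): empty -> OK
  offset (1,1) -> (4,3): empty -> OK
All cells valid: no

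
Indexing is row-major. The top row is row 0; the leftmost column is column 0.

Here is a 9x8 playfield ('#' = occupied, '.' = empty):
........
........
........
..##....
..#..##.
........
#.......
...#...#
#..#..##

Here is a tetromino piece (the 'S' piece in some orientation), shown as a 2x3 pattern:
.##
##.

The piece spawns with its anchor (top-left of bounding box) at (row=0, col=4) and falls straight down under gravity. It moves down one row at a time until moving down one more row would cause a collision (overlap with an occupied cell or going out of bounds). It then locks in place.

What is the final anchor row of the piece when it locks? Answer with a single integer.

Spawn at (row=0, col=4). Try each row:
  row 0: fits
  row 1: fits
  row 2: fits
  row 3: blocked -> lock at row 2

Answer: 2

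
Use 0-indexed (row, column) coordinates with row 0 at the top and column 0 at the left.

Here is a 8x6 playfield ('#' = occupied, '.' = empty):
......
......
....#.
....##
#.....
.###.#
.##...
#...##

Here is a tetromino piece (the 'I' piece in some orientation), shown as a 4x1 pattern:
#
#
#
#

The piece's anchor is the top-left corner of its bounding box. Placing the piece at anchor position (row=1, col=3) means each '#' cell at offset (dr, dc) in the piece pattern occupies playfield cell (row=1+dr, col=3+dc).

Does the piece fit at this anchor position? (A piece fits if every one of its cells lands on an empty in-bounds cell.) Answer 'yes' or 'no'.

Check each piece cell at anchor (1, 3):
  offset (0,0) -> (1,3): empty -> OK
  offset (1,0) -> (2,3): empty -> OK
  offset (2,0) -> (3,3): empty -> OK
  offset (3,0) -> (4,3): empty -> OK
All cells valid: yes

Answer: yes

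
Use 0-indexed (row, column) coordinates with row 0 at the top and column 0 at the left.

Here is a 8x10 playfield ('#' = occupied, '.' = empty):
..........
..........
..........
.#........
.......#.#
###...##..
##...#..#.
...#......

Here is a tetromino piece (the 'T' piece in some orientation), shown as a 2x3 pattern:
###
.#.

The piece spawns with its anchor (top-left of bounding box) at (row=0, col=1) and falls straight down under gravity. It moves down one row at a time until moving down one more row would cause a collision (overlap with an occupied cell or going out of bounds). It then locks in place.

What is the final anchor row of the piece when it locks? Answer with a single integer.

Answer: 2

Derivation:
Spawn at (row=0, col=1). Try each row:
  row 0: fits
  row 1: fits
  row 2: fits
  row 3: blocked -> lock at row 2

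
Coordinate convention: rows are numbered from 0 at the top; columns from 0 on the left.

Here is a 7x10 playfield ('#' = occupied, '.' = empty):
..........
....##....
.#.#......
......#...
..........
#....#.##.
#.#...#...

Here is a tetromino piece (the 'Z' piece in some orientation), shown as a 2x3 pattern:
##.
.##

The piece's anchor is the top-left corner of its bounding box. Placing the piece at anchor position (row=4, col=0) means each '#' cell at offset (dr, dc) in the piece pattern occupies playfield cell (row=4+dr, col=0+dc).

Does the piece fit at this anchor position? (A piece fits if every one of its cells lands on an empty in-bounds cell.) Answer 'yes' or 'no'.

Check each piece cell at anchor (4, 0):
  offset (0,0) -> (4,0): empty -> OK
  offset (0,1) -> (4,1): empty -> OK
  offset (1,1) -> (5,1): empty -> OK
  offset (1,2) -> (5,2): empty -> OK
All cells valid: yes

Answer: yes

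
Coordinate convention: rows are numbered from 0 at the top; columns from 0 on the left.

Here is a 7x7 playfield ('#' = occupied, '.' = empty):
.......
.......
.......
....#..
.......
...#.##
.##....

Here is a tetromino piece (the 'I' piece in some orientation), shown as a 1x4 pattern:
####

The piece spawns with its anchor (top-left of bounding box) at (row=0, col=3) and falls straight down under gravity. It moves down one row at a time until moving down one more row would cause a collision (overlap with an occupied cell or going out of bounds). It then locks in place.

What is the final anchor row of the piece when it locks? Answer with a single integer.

Answer: 2

Derivation:
Spawn at (row=0, col=3). Try each row:
  row 0: fits
  row 1: fits
  row 2: fits
  row 3: blocked -> lock at row 2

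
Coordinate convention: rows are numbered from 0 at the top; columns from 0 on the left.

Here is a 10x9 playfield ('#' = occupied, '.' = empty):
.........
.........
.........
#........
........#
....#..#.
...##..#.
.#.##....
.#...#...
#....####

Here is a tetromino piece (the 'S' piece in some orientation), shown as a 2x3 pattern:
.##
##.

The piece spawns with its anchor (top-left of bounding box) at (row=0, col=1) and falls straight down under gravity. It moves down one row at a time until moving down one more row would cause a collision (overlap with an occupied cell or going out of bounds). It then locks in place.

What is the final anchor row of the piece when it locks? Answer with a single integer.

Spawn at (row=0, col=1). Try each row:
  row 0: fits
  row 1: fits
  row 2: fits
  row 3: fits
  row 4: fits
  row 5: fits
  row 6: blocked -> lock at row 5

Answer: 5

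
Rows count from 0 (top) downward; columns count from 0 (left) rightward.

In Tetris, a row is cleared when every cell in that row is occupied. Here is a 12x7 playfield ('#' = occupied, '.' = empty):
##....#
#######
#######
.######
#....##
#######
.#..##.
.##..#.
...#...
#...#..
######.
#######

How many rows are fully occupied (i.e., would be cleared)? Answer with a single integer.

Check each row:
  row 0: 4 empty cells -> not full
  row 1: 0 empty cells -> FULL (clear)
  row 2: 0 empty cells -> FULL (clear)
  row 3: 1 empty cell -> not full
  row 4: 4 empty cells -> not full
  row 5: 0 empty cells -> FULL (clear)
  row 6: 4 empty cells -> not full
  row 7: 4 empty cells -> not full
  row 8: 6 empty cells -> not full
  row 9: 5 empty cells -> not full
  row 10: 1 empty cell -> not full
  row 11: 0 empty cells -> FULL (clear)
Total rows cleared: 4

Answer: 4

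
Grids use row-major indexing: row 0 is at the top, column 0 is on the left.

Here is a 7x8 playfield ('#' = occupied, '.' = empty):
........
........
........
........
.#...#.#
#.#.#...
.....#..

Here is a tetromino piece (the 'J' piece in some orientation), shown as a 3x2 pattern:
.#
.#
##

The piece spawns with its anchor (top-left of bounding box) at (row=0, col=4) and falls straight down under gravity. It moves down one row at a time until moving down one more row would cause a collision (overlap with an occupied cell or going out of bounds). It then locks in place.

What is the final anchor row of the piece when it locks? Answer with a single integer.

Answer: 1

Derivation:
Spawn at (row=0, col=4). Try each row:
  row 0: fits
  row 1: fits
  row 2: blocked -> lock at row 1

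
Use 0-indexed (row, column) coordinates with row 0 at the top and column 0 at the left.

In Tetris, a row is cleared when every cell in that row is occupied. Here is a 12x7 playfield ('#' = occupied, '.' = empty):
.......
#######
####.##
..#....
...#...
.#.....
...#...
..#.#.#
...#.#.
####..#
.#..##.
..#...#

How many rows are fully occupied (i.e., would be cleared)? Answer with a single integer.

Answer: 1

Derivation:
Check each row:
  row 0: 7 empty cells -> not full
  row 1: 0 empty cells -> FULL (clear)
  row 2: 1 empty cell -> not full
  row 3: 6 empty cells -> not full
  row 4: 6 empty cells -> not full
  row 5: 6 empty cells -> not full
  row 6: 6 empty cells -> not full
  row 7: 4 empty cells -> not full
  row 8: 5 empty cells -> not full
  row 9: 2 empty cells -> not full
  row 10: 4 empty cells -> not full
  row 11: 5 empty cells -> not full
Total rows cleared: 1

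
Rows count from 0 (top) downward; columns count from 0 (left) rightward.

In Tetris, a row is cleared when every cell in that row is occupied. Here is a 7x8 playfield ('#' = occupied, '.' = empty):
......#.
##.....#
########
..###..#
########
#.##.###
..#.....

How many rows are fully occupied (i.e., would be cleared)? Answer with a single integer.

Answer: 2

Derivation:
Check each row:
  row 0: 7 empty cells -> not full
  row 1: 5 empty cells -> not full
  row 2: 0 empty cells -> FULL (clear)
  row 3: 4 empty cells -> not full
  row 4: 0 empty cells -> FULL (clear)
  row 5: 2 empty cells -> not full
  row 6: 7 empty cells -> not full
Total rows cleared: 2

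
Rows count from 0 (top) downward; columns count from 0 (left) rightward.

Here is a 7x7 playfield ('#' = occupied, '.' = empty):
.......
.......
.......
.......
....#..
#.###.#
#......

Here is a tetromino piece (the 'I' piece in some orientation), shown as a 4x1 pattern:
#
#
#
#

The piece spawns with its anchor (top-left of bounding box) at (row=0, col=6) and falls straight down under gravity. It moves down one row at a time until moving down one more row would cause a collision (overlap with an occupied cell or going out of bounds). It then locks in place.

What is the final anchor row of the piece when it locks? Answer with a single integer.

Answer: 1

Derivation:
Spawn at (row=0, col=6). Try each row:
  row 0: fits
  row 1: fits
  row 2: blocked -> lock at row 1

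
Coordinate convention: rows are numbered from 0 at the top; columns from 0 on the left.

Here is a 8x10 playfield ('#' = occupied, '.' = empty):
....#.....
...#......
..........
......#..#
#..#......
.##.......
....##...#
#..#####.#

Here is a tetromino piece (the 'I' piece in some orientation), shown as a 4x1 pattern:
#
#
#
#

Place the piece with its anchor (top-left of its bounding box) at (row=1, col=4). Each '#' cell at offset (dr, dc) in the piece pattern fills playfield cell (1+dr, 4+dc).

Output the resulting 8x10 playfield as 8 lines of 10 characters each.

Answer: ....#.....
...##.....
....#.....
....#.#..#
#..##.....
.##.......
....##...#
#..#####.#

Derivation:
Fill (1+0,4+0) = (1,4)
Fill (1+1,4+0) = (2,4)
Fill (1+2,4+0) = (3,4)
Fill (1+3,4+0) = (4,4)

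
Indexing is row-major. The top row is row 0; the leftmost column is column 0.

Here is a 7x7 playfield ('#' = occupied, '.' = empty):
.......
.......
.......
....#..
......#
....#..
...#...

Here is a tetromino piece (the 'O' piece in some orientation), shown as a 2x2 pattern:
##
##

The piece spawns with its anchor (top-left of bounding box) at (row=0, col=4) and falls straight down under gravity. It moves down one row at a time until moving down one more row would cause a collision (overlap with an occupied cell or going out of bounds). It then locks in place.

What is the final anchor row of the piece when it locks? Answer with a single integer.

Answer: 1

Derivation:
Spawn at (row=0, col=4). Try each row:
  row 0: fits
  row 1: fits
  row 2: blocked -> lock at row 1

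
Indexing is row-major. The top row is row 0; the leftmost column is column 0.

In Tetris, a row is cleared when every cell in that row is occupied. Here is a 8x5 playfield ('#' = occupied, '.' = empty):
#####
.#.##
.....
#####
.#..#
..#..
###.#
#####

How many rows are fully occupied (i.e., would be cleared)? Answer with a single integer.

Answer: 3

Derivation:
Check each row:
  row 0: 0 empty cells -> FULL (clear)
  row 1: 2 empty cells -> not full
  row 2: 5 empty cells -> not full
  row 3: 0 empty cells -> FULL (clear)
  row 4: 3 empty cells -> not full
  row 5: 4 empty cells -> not full
  row 6: 1 empty cell -> not full
  row 7: 0 empty cells -> FULL (clear)
Total rows cleared: 3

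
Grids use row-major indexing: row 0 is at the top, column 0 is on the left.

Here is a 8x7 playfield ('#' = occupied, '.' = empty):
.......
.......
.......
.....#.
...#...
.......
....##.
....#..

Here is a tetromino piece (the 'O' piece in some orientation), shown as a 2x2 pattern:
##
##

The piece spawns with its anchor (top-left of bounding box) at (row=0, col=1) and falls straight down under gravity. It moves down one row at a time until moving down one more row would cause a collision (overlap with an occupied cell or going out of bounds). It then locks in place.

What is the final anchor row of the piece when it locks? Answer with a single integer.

Spawn at (row=0, col=1). Try each row:
  row 0: fits
  row 1: fits
  row 2: fits
  row 3: fits
  row 4: fits
  row 5: fits
  row 6: fits
  row 7: blocked -> lock at row 6

Answer: 6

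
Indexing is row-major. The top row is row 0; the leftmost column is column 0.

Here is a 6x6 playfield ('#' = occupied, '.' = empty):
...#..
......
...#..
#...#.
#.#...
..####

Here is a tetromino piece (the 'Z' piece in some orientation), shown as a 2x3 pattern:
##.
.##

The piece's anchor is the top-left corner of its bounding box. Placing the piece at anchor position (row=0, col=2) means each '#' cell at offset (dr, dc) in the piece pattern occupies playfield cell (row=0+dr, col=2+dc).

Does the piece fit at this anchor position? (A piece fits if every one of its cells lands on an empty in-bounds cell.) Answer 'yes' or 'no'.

Check each piece cell at anchor (0, 2):
  offset (0,0) -> (0,2): empty -> OK
  offset (0,1) -> (0,3): occupied ('#') -> FAIL
  offset (1,1) -> (1,3): empty -> OK
  offset (1,2) -> (1,4): empty -> OK
All cells valid: no

Answer: no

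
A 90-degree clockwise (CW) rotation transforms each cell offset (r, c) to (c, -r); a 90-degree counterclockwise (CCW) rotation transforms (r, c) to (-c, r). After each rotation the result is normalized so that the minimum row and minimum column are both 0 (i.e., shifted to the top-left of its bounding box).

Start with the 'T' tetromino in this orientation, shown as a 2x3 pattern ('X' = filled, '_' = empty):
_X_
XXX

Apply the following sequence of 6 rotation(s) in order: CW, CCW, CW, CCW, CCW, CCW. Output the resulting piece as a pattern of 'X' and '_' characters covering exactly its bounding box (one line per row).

Start:
_X_
XXX
After rotation 1 (CW):
X_
XX
X_
After rotation 2 (CCW):
_X_
XXX
After rotation 3 (CW):
X_
XX
X_
After rotation 4 (CCW):
_X_
XXX
After rotation 5 (CCW):
_X
XX
_X
After rotation 6 (CCW):
XXX
_X_

Answer: XXX
_X_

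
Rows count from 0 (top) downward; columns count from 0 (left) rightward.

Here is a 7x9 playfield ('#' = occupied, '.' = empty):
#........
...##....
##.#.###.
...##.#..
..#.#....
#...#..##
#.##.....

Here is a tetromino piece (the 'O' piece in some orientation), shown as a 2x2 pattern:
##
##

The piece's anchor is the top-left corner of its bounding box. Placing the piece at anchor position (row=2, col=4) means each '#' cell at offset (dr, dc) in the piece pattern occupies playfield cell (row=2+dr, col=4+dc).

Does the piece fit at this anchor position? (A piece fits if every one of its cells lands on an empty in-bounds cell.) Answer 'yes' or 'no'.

Check each piece cell at anchor (2, 4):
  offset (0,0) -> (2,4): empty -> OK
  offset (0,1) -> (2,5): occupied ('#') -> FAIL
  offset (1,0) -> (3,4): occupied ('#') -> FAIL
  offset (1,1) -> (3,5): empty -> OK
All cells valid: no

Answer: no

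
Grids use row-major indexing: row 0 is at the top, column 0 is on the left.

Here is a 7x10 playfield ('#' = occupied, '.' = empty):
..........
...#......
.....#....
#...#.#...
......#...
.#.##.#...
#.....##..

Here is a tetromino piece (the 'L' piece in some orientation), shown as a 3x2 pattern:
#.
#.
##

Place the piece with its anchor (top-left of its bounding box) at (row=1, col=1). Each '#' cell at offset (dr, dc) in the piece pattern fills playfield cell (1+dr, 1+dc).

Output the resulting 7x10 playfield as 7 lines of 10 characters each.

Answer: ..........
.#.#......
.#...#....
###.#.#...
......#...
.#.##.#...
#.....##..

Derivation:
Fill (1+0,1+0) = (1,1)
Fill (1+1,1+0) = (2,1)
Fill (1+2,1+0) = (3,1)
Fill (1+2,1+1) = (3,2)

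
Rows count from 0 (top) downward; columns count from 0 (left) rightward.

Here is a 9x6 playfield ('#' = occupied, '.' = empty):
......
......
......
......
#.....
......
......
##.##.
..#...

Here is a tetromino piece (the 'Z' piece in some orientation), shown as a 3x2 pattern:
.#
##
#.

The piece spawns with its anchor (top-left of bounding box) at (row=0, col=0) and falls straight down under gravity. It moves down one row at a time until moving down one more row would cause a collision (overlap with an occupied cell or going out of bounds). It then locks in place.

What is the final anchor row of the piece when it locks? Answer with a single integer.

Spawn at (row=0, col=0). Try each row:
  row 0: fits
  row 1: fits
  row 2: blocked -> lock at row 1

Answer: 1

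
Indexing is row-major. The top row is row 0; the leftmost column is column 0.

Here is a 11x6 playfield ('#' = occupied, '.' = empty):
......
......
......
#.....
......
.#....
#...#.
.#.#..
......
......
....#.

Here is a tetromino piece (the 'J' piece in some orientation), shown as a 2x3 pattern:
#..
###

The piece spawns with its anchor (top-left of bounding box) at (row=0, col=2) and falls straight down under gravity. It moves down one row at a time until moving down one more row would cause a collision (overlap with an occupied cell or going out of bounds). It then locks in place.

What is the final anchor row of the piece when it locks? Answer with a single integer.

Spawn at (row=0, col=2). Try each row:
  row 0: fits
  row 1: fits
  row 2: fits
  row 3: fits
  row 4: fits
  row 5: blocked -> lock at row 4

Answer: 4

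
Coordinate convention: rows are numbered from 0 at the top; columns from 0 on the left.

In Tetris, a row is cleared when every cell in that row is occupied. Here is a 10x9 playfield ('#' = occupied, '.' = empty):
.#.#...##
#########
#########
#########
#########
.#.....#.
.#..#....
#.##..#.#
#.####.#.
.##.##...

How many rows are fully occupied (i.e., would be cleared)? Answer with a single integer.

Check each row:
  row 0: 5 empty cells -> not full
  row 1: 0 empty cells -> FULL (clear)
  row 2: 0 empty cells -> FULL (clear)
  row 3: 0 empty cells -> FULL (clear)
  row 4: 0 empty cells -> FULL (clear)
  row 5: 7 empty cells -> not full
  row 6: 7 empty cells -> not full
  row 7: 4 empty cells -> not full
  row 8: 3 empty cells -> not full
  row 9: 5 empty cells -> not full
Total rows cleared: 4

Answer: 4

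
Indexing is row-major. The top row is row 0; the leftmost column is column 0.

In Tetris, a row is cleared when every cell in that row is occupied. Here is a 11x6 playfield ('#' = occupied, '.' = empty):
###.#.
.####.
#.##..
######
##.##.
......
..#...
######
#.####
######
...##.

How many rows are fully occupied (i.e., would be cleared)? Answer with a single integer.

Check each row:
  row 0: 2 empty cells -> not full
  row 1: 2 empty cells -> not full
  row 2: 3 empty cells -> not full
  row 3: 0 empty cells -> FULL (clear)
  row 4: 2 empty cells -> not full
  row 5: 6 empty cells -> not full
  row 6: 5 empty cells -> not full
  row 7: 0 empty cells -> FULL (clear)
  row 8: 1 empty cell -> not full
  row 9: 0 empty cells -> FULL (clear)
  row 10: 4 empty cells -> not full
Total rows cleared: 3

Answer: 3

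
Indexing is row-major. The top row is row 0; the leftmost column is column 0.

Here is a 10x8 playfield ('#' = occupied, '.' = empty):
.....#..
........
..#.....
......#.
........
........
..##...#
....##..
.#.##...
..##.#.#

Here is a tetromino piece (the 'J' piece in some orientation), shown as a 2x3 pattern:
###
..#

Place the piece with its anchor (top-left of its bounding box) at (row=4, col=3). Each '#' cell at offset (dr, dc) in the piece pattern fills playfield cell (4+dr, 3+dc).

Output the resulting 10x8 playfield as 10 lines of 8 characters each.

Answer: .....#..
........
..#.....
......#.
...###..
.....#..
..##...#
....##..
.#.##...
..##.#.#

Derivation:
Fill (4+0,3+0) = (4,3)
Fill (4+0,3+1) = (4,4)
Fill (4+0,3+2) = (4,5)
Fill (4+1,3+2) = (5,5)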